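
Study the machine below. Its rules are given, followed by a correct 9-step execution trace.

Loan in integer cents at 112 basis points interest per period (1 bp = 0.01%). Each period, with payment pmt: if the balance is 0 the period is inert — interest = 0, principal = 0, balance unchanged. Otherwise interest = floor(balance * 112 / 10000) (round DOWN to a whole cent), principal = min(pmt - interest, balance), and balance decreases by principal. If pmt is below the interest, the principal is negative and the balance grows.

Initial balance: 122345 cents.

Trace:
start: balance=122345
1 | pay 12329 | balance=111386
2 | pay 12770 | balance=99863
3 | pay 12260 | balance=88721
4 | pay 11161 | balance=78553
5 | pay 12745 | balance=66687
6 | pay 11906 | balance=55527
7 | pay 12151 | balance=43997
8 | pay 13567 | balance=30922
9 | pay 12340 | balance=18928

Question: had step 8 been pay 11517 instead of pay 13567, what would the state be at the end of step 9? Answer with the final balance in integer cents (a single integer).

(re-executing from step 8 with the substitution; state before step 8: balance=43997)
8 | pay 11517 | balance=32972
9 | pay 12340 | balance=21001

21001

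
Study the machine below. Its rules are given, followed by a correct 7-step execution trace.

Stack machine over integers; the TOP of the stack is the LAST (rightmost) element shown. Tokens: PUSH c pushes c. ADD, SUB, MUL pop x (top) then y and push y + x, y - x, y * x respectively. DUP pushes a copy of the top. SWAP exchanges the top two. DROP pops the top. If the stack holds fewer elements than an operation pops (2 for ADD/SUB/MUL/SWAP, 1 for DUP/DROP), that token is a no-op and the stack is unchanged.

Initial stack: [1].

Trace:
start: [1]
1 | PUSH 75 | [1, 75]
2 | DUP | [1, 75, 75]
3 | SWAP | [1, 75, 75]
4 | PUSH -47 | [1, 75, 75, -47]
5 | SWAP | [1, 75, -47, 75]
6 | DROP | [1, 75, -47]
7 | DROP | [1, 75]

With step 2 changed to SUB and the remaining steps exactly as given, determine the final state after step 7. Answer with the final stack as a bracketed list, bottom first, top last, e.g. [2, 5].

[]

(re-executing from step 2 with the substitution; state before step 2: [1, 75])
2 | SUB | [-74]
3 | SWAP | [-74]
4 | PUSH -47 | [-74, -47]
5 | SWAP | [-47, -74]
6 | DROP | [-47]
7 | DROP | []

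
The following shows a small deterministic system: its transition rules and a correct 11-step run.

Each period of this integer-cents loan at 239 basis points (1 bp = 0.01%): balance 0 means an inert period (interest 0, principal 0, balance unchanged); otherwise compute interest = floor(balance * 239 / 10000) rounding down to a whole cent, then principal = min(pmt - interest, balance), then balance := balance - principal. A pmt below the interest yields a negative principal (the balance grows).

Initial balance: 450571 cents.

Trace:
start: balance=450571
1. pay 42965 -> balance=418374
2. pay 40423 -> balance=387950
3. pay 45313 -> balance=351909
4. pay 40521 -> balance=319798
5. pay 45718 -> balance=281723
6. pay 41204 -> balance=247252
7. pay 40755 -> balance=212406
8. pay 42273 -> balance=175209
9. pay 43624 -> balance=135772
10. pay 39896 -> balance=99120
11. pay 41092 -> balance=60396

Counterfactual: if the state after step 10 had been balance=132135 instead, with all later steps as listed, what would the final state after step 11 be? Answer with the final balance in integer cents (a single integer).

94201

state after step 10 := balance=132135
11. pay 41092 -> balance=94201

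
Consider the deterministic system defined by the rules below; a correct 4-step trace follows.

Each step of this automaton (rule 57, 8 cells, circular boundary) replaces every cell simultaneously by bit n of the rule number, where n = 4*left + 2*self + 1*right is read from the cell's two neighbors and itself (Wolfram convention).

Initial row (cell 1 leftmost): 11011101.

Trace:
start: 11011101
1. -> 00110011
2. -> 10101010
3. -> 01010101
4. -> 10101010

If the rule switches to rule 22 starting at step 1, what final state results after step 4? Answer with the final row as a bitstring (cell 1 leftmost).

00000000

(re-executing steps 1..4 under rule 22; state before step 1: 11011101)
1. -> 00000000
2. -> 00000000
3. -> 00000000
4. -> 00000000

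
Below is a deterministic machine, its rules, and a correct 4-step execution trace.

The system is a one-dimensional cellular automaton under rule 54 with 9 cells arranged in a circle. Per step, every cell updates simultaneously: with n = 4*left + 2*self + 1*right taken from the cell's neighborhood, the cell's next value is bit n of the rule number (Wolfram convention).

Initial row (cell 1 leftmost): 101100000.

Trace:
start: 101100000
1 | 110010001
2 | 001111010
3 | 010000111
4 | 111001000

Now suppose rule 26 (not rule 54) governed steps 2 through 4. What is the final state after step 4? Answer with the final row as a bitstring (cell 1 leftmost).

(re-executing steps 2..4 under rule 26; state before step 2: 110010001)
2 | 001101011
3 | 111000010
4 | 100100100

100100100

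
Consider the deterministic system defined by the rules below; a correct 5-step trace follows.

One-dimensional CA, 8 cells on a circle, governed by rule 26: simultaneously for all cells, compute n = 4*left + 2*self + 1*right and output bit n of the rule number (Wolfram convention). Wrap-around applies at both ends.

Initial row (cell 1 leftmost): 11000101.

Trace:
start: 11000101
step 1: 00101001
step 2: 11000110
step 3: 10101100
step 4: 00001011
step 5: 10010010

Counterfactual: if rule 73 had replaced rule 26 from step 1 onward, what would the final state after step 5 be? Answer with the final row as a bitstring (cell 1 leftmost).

(re-executing steps 1..5 under rule 73; state before step 1: 11000101)
step 1: 01010001
step 2: 00000100
step 3: 11110001
step 4: 00010101
step 5: 01000000

01000000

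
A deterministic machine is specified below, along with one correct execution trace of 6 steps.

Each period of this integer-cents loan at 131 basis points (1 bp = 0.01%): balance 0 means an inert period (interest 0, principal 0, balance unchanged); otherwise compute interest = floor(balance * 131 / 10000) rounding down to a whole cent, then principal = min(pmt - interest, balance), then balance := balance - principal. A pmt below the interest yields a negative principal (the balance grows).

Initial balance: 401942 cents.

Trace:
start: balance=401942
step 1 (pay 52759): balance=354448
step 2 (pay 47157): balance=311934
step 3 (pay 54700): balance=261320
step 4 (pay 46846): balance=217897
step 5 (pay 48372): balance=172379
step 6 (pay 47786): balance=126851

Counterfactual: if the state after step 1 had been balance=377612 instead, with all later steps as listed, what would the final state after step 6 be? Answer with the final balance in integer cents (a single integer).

state after step 1 := balance=377612
step 2 (pay 47157): balance=335401
step 3 (pay 54700): balance=285094
step 4 (pay 46846): balance=241982
step 5 (pay 48372): balance=196779
step 6 (pay 47786): balance=151570

151570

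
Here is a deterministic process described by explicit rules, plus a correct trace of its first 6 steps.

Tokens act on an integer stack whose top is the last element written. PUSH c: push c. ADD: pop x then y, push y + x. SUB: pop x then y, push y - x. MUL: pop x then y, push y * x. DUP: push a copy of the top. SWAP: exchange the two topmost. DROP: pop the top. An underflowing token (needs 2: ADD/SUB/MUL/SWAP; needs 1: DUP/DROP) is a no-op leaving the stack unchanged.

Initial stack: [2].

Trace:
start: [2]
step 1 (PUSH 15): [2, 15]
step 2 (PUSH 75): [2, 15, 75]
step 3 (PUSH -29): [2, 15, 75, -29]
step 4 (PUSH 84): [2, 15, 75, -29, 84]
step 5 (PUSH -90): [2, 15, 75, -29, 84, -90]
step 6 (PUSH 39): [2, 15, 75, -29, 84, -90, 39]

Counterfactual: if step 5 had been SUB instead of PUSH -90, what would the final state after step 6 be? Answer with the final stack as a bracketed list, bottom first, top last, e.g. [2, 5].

[2, 15, 75, -113, 39]

(re-executing from step 5 with the substitution; state before step 5: [2, 15, 75, -29, 84])
step 5 (SUB): [2, 15, 75, -113]
step 6 (PUSH 39): [2, 15, 75, -113, 39]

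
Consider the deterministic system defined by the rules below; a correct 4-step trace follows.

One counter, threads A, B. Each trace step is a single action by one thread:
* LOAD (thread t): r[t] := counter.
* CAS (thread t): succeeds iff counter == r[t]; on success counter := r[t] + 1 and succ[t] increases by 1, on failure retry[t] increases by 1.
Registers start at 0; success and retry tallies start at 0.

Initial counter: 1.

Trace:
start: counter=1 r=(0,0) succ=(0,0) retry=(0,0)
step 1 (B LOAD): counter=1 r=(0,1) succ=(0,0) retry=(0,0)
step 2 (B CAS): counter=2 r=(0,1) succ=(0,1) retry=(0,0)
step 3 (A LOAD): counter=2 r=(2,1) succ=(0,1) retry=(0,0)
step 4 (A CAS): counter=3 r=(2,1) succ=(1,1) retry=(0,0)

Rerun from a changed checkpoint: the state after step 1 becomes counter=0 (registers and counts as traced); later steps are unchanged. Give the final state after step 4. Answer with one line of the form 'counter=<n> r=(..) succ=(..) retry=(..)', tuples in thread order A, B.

counter=1 r=(0,1) succ=(1,0) retry=(0,1)

state after step 1 := counter=0 r=(0,1) succ=(0,0) retry=(0,0)
step 2 (B CAS): counter=0 r=(0,1) succ=(0,0) retry=(0,1)
step 3 (A LOAD): counter=0 r=(0,1) succ=(0,0) retry=(0,1)
step 4 (A CAS): counter=1 r=(0,1) succ=(1,0) retry=(0,1)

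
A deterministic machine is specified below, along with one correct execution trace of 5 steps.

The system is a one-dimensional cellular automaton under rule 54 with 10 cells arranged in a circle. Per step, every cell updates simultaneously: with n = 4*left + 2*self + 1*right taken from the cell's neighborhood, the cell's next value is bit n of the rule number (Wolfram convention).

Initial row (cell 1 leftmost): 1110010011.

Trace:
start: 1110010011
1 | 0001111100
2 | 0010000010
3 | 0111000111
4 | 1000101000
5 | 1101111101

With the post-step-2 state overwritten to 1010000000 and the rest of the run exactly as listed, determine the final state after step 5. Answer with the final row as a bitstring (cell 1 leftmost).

0001110111

state after step 2 := 1010000000
3 | 1111000001
4 | 0000100010
5 | 0001110111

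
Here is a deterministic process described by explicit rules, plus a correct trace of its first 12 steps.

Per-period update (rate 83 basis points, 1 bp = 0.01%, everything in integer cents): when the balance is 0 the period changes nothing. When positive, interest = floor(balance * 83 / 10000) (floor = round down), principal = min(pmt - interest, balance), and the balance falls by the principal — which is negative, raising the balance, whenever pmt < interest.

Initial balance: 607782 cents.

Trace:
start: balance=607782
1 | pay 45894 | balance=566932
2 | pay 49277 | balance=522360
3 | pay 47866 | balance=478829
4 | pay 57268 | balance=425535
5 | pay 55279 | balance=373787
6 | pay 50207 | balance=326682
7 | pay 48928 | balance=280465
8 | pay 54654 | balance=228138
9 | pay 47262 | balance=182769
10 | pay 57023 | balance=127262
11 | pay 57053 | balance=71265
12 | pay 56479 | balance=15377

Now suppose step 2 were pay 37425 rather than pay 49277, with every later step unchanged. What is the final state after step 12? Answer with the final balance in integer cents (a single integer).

28251

(re-executing from step 2 with the substitution; state before step 2: balance=566932)
2 | pay 37425 | balance=534212
3 | pay 47866 | balance=490779
4 | pay 57268 | balance=437584
5 | pay 55279 | balance=385936
6 | pay 50207 | balance=338932
7 | pay 48928 | balance=292817
8 | pay 54654 | balance=240593
9 | pay 47262 | balance=195327
10 | pay 57023 | balance=139925
11 | pay 57053 | balance=84033
12 | pay 56479 | balance=28251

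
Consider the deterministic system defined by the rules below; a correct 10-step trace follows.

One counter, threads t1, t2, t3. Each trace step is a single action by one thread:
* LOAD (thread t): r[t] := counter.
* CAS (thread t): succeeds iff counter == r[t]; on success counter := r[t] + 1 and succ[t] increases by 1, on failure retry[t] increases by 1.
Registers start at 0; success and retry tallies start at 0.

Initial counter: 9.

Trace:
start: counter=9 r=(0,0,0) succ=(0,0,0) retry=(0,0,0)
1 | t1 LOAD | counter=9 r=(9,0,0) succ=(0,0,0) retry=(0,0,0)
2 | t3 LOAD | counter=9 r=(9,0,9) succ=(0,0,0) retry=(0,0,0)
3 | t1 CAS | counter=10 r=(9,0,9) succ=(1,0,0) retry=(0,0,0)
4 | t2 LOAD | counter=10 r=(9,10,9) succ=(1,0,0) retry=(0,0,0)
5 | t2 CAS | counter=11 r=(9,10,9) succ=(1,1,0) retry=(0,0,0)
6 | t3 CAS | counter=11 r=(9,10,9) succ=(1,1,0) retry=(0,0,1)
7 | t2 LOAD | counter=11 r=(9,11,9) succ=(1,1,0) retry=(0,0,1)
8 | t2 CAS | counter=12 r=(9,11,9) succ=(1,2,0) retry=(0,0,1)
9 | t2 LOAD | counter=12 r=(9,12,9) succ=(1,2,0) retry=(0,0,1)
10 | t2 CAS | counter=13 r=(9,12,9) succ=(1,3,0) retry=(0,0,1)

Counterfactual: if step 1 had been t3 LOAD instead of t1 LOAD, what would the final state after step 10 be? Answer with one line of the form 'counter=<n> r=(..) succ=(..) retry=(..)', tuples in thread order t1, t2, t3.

(re-executing from step 1 with the substitution; state before step 1: counter=9 r=(0,0,0) succ=(0,0,0) retry=(0,0,0))
1 | t3 LOAD | counter=9 r=(0,0,9) succ=(0,0,0) retry=(0,0,0)
2 | t3 LOAD | counter=9 r=(0,0,9) succ=(0,0,0) retry=(0,0,0)
3 | t1 CAS | counter=9 r=(0,0,9) succ=(0,0,0) retry=(1,0,0)
4 | t2 LOAD | counter=9 r=(0,9,9) succ=(0,0,0) retry=(1,0,0)
5 | t2 CAS | counter=10 r=(0,9,9) succ=(0,1,0) retry=(1,0,0)
6 | t3 CAS | counter=10 r=(0,9,9) succ=(0,1,0) retry=(1,0,1)
7 | t2 LOAD | counter=10 r=(0,10,9) succ=(0,1,0) retry=(1,0,1)
8 | t2 CAS | counter=11 r=(0,10,9) succ=(0,2,0) retry=(1,0,1)
9 | t2 LOAD | counter=11 r=(0,11,9) succ=(0,2,0) retry=(1,0,1)
10 | t2 CAS | counter=12 r=(0,11,9) succ=(0,3,0) retry=(1,0,1)

counter=12 r=(0,11,9) succ=(0,3,0) retry=(1,0,1)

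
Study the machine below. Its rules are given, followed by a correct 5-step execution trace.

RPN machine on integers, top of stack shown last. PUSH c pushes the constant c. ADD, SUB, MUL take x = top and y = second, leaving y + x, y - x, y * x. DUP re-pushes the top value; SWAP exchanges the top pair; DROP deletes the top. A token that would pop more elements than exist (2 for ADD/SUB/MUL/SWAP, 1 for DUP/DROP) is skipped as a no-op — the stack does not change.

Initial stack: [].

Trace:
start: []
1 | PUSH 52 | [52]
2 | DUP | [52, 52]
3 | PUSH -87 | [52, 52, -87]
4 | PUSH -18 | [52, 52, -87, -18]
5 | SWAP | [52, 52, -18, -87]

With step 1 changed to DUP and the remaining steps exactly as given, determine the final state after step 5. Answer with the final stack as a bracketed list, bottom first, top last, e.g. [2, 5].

(re-executing from step 1 with the substitution; state before step 1: [])
1 | DUP | []
2 | DUP | []
3 | PUSH -87 | [-87]
4 | PUSH -18 | [-87, -18]
5 | SWAP | [-18, -87]

[-18, -87]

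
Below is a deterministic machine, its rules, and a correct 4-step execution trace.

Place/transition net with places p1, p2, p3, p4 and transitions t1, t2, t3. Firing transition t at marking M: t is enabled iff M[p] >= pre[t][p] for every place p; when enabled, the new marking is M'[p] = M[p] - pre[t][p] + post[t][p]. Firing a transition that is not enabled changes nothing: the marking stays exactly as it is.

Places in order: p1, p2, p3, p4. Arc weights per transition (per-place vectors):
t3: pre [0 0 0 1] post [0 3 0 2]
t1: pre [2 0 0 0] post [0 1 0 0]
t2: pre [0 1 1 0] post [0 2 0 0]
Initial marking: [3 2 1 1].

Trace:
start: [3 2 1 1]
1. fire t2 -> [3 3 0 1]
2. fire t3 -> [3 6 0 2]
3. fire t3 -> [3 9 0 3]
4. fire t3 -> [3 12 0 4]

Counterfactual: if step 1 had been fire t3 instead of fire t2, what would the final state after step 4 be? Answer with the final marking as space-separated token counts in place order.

3 14 1 5

(re-executing from step 1 with the substitution; state before step 1: [3 2 1 1])
1. fire t3 -> [3 5 1 2]
2. fire t3 -> [3 8 1 3]
3. fire t3 -> [3 11 1 4]
4. fire t3 -> [3 14 1 5]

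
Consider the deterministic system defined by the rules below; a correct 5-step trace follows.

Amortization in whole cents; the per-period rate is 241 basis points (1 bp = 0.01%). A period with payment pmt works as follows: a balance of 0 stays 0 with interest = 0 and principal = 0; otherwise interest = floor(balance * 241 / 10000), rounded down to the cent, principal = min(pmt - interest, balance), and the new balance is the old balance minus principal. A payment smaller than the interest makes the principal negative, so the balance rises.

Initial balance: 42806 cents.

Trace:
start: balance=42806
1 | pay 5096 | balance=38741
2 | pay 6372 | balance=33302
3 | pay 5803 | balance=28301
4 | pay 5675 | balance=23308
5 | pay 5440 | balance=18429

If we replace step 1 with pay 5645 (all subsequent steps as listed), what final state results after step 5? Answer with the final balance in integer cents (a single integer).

(re-executing from step 1 with the substitution; state before step 1: balance=42806)
1 | pay 5645 | balance=38192
2 | pay 6372 | balance=32740
3 | pay 5803 | balance=27726
4 | pay 5675 | balance=22719
5 | pay 5440 | balance=17826

17826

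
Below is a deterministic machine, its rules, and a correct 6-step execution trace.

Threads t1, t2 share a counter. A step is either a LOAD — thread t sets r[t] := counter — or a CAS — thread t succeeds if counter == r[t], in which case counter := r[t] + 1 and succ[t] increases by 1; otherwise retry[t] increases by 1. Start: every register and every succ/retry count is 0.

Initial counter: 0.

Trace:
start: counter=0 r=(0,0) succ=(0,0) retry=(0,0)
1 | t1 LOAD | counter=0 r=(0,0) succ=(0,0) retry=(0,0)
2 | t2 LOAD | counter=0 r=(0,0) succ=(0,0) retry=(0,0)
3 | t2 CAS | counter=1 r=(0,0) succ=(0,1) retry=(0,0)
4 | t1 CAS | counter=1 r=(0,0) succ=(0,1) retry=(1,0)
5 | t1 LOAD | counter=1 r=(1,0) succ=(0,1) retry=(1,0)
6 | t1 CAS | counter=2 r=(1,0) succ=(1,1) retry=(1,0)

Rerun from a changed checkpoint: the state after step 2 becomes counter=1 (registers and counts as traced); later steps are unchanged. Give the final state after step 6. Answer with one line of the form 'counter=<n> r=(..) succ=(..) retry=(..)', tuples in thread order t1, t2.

counter=2 r=(1,0) succ=(1,0) retry=(1,1)

state after step 2 := counter=1 r=(0,0) succ=(0,0) retry=(0,0)
3 | t2 CAS | counter=1 r=(0,0) succ=(0,0) retry=(0,1)
4 | t1 CAS | counter=1 r=(0,0) succ=(0,0) retry=(1,1)
5 | t1 LOAD | counter=1 r=(1,0) succ=(0,0) retry=(1,1)
6 | t1 CAS | counter=2 r=(1,0) succ=(1,0) retry=(1,1)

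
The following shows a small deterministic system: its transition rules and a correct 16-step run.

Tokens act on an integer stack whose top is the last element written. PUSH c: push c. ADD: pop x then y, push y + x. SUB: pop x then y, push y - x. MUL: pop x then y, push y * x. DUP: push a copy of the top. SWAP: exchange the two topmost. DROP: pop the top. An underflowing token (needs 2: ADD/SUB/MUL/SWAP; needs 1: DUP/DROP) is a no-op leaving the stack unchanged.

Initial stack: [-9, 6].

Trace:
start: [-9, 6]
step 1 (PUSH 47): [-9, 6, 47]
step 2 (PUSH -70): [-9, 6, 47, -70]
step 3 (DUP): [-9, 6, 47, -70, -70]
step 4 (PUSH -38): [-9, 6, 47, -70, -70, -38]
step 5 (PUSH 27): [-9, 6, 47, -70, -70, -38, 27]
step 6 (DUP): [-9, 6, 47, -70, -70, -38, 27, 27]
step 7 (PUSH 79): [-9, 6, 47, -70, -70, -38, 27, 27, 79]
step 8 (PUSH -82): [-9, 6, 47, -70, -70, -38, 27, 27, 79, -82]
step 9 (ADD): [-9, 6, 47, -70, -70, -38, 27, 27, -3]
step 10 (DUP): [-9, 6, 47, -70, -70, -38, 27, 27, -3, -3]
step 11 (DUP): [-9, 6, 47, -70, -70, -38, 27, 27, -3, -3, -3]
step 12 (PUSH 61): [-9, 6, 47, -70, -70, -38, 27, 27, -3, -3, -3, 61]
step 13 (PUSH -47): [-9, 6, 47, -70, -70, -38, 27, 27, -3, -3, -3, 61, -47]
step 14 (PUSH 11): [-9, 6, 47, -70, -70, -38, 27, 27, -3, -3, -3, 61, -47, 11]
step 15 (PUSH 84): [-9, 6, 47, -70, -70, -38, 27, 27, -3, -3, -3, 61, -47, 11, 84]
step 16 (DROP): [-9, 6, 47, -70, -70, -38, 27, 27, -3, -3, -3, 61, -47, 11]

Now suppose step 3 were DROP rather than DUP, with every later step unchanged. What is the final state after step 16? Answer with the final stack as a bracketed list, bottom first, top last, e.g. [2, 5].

(re-executing from step 3 with the substitution; state before step 3: [-9, 6, 47, -70])
step 3 (DROP): [-9, 6, 47]
step 4 (PUSH -38): [-9, 6, 47, -38]
step 5 (PUSH 27): [-9, 6, 47, -38, 27]
step 6 (DUP): [-9, 6, 47, -38, 27, 27]
step 7 (PUSH 79): [-9, 6, 47, -38, 27, 27, 79]
step 8 (PUSH -82): [-9, 6, 47, -38, 27, 27, 79, -82]
step 9 (ADD): [-9, 6, 47, -38, 27, 27, -3]
step 10 (DUP): [-9, 6, 47, -38, 27, 27, -3, -3]
step 11 (DUP): [-9, 6, 47, -38, 27, 27, -3, -3, -3]
step 12 (PUSH 61): [-9, 6, 47, -38, 27, 27, -3, -3, -3, 61]
step 13 (PUSH -47): [-9, 6, 47, -38, 27, 27, -3, -3, -3, 61, -47]
step 14 (PUSH 11): [-9, 6, 47, -38, 27, 27, -3, -3, -3, 61, -47, 11]
step 15 (PUSH 84): [-9, 6, 47, -38, 27, 27, -3, -3, -3, 61, -47, 11, 84]
step 16 (DROP): [-9, 6, 47, -38, 27, 27, -3, -3, -3, 61, -47, 11]

[-9, 6, 47, -38, 27, 27, -3, -3, -3, 61, -47, 11]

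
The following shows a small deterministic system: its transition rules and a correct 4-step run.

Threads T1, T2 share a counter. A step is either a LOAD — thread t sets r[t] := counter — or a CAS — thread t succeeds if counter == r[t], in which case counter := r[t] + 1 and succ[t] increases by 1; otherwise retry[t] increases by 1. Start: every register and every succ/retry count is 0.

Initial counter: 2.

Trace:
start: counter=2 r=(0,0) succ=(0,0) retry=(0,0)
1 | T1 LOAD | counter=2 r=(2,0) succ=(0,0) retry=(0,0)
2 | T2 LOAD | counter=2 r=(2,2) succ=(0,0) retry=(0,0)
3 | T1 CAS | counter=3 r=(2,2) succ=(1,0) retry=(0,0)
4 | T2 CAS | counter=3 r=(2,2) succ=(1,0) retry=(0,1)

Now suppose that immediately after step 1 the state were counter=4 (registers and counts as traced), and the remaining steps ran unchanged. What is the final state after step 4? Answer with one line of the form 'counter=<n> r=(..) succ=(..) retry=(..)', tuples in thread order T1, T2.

state after step 1 := counter=4 r=(2,0) succ=(0,0) retry=(0,0)
2 | T2 LOAD | counter=4 r=(2,4) succ=(0,0) retry=(0,0)
3 | T1 CAS | counter=4 r=(2,4) succ=(0,0) retry=(1,0)
4 | T2 CAS | counter=5 r=(2,4) succ=(0,1) retry=(1,0)

counter=5 r=(2,4) succ=(0,1) retry=(1,0)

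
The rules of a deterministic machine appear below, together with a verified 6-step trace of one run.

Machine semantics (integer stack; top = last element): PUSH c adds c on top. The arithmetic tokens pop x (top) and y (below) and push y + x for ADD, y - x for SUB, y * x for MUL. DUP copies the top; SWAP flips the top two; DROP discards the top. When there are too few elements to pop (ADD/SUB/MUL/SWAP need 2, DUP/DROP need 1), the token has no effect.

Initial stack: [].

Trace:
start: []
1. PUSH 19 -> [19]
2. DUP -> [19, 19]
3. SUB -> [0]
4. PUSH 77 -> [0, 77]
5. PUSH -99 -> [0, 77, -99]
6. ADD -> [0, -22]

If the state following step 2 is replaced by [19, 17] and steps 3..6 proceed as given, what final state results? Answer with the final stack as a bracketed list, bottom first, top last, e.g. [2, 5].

[2, -22]

state after step 2 := [19, 17]
3. SUB -> [2]
4. PUSH 77 -> [2, 77]
5. PUSH -99 -> [2, 77, -99]
6. ADD -> [2, -22]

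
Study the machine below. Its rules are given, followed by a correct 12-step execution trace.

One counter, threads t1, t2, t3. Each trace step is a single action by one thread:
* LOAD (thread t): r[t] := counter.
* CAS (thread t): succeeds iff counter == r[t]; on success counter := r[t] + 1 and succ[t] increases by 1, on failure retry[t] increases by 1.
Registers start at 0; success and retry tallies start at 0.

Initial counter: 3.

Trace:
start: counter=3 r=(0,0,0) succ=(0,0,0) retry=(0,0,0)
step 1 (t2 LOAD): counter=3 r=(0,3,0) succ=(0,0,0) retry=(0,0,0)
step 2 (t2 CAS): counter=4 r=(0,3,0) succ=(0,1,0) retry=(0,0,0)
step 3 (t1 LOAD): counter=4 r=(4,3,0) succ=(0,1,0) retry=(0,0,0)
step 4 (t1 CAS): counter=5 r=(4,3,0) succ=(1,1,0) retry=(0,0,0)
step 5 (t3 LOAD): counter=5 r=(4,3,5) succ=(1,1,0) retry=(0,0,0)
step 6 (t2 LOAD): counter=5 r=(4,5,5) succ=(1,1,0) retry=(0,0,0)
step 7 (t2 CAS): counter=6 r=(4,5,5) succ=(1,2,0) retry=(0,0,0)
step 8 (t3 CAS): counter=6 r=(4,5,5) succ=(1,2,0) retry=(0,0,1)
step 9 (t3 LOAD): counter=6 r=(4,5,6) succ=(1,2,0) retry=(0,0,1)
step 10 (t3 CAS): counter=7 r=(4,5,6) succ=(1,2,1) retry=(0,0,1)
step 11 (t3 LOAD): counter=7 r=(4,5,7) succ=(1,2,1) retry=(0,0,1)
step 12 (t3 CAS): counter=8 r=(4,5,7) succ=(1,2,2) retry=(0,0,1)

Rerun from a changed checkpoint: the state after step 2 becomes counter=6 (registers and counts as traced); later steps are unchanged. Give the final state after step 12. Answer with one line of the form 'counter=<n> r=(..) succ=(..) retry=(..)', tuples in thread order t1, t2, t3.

counter=10 r=(6,7,9) succ=(1,2,2) retry=(0,0,1)

state after step 2 := counter=6 r=(0,3,0) succ=(0,1,0) retry=(0,0,0)
step 3 (t1 LOAD): counter=6 r=(6,3,0) succ=(0,1,0) retry=(0,0,0)
step 4 (t1 CAS): counter=7 r=(6,3,0) succ=(1,1,0) retry=(0,0,0)
step 5 (t3 LOAD): counter=7 r=(6,3,7) succ=(1,1,0) retry=(0,0,0)
step 6 (t2 LOAD): counter=7 r=(6,7,7) succ=(1,1,0) retry=(0,0,0)
step 7 (t2 CAS): counter=8 r=(6,7,7) succ=(1,2,0) retry=(0,0,0)
step 8 (t3 CAS): counter=8 r=(6,7,7) succ=(1,2,0) retry=(0,0,1)
step 9 (t3 LOAD): counter=8 r=(6,7,8) succ=(1,2,0) retry=(0,0,1)
step 10 (t3 CAS): counter=9 r=(6,7,8) succ=(1,2,1) retry=(0,0,1)
step 11 (t3 LOAD): counter=9 r=(6,7,9) succ=(1,2,1) retry=(0,0,1)
step 12 (t3 CAS): counter=10 r=(6,7,9) succ=(1,2,2) retry=(0,0,1)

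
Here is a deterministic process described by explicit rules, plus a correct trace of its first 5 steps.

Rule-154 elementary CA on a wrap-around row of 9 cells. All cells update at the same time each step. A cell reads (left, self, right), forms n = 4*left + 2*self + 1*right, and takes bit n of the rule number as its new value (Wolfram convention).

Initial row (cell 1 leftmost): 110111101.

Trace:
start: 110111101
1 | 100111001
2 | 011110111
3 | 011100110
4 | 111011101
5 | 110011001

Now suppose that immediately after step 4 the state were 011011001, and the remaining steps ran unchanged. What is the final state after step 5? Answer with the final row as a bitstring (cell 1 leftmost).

010010110

state after step 4 := 011011001
5 | 010010110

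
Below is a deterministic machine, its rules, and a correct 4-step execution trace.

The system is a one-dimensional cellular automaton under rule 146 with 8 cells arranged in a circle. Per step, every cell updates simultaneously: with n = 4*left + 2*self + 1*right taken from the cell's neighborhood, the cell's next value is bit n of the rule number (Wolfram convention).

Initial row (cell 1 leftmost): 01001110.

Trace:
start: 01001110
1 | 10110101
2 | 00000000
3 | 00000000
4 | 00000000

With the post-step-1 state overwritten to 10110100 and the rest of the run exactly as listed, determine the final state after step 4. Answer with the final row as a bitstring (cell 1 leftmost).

01001011

state after step 1 := 10110100
2 | 00000011
3 | 10000100
4 | 01001011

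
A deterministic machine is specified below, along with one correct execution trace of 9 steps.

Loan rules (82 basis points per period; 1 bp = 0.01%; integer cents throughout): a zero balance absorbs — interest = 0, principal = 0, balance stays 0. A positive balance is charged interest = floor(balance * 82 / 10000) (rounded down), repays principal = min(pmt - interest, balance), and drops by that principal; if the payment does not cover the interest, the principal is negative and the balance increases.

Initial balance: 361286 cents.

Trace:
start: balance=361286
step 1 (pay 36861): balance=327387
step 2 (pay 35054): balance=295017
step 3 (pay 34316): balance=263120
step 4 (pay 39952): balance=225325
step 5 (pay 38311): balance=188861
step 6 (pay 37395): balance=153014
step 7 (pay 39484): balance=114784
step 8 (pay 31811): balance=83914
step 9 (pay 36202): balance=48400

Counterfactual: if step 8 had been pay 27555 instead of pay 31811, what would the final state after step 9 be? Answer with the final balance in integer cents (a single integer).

(re-executing from step 8 with the substitution; state before step 8: balance=114784)
step 8 (pay 27555): balance=88170
step 9 (pay 36202): balance=52690

52690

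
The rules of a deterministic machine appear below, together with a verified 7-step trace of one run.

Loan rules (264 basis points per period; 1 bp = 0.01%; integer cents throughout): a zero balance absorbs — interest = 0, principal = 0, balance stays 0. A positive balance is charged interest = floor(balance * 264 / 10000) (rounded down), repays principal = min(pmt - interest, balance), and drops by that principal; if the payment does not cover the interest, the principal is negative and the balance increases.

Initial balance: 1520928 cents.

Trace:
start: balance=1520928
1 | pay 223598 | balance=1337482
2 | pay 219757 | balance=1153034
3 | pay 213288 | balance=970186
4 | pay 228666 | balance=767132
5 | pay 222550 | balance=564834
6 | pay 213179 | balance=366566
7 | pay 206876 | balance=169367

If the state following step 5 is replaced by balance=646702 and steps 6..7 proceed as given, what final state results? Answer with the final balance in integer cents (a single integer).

state after step 5 := balance=646702
6 | pay 213179 | balance=450595
7 | pay 206876 | balance=255614

255614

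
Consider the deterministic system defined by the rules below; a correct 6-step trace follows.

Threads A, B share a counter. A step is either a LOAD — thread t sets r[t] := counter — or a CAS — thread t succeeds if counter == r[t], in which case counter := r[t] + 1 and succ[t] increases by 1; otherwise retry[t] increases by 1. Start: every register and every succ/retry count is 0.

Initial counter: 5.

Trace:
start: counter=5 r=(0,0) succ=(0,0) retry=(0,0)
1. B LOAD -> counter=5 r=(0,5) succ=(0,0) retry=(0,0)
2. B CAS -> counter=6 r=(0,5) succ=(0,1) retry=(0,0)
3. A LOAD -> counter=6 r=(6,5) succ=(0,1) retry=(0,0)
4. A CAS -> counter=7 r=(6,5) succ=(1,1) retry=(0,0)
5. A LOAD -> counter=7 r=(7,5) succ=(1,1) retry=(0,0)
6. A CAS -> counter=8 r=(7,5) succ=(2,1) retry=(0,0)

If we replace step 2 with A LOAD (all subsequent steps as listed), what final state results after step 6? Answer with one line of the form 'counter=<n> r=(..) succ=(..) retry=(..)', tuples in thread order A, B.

counter=7 r=(6,5) succ=(2,0) retry=(0,0)

(re-executing from step 2 with the substitution; state before step 2: counter=5 r=(0,5) succ=(0,0) retry=(0,0))
2. A LOAD -> counter=5 r=(5,5) succ=(0,0) retry=(0,0)
3. A LOAD -> counter=5 r=(5,5) succ=(0,0) retry=(0,0)
4. A CAS -> counter=6 r=(5,5) succ=(1,0) retry=(0,0)
5. A LOAD -> counter=6 r=(6,5) succ=(1,0) retry=(0,0)
6. A CAS -> counter=7 r=(6,5) succ=(2,0) retry=(0,0)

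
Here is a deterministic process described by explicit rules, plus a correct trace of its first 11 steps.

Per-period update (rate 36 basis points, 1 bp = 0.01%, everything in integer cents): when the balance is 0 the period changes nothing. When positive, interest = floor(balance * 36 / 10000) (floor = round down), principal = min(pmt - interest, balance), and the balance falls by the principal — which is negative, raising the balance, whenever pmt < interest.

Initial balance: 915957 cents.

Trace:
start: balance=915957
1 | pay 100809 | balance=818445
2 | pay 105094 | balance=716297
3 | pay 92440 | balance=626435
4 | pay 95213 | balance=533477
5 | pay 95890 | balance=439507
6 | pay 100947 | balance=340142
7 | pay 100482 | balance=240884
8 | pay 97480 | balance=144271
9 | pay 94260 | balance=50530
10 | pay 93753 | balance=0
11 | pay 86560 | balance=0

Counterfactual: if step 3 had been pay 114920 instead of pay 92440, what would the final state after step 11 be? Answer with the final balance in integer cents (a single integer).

0

(re-executing from step 3 with the substitution; state before step 3: balance=716297)
3 | pay 114920 | balance=603955
4 | pay 95213 | balance=510916
5 | pay 95890 | balance=416865
6 | pay 100947 | balance=317418
7 | pay 100482 | balance=218078
8 | pay 97480 | balance=121383
9 | pay 94260 | balance=27559
10 | pay 93753 | balance=0
11 | pay 86560 | balance=0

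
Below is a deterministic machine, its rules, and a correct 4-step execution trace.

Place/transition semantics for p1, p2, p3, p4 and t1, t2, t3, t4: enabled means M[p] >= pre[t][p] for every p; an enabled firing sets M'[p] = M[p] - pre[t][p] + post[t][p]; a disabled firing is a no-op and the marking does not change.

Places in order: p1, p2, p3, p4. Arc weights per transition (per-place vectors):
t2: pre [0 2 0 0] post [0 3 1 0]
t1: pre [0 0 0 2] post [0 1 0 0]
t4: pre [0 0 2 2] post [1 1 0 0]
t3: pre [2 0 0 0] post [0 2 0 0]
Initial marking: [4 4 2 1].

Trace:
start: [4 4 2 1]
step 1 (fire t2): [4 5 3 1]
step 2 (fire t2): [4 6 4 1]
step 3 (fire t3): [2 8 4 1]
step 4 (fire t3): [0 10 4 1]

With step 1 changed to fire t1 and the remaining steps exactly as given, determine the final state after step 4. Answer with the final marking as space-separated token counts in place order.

(re-executing from step 1 with the substitution; state before step 1: [4 4 2 1])
step 1 (fire t1): [4 4 2 1]
step 2 (fire t2): [4 5 3 1]
step 3 (fire t3): [2 7 3 1]
step 4 (fire t3): [0 9 3 1]

0 9 3 1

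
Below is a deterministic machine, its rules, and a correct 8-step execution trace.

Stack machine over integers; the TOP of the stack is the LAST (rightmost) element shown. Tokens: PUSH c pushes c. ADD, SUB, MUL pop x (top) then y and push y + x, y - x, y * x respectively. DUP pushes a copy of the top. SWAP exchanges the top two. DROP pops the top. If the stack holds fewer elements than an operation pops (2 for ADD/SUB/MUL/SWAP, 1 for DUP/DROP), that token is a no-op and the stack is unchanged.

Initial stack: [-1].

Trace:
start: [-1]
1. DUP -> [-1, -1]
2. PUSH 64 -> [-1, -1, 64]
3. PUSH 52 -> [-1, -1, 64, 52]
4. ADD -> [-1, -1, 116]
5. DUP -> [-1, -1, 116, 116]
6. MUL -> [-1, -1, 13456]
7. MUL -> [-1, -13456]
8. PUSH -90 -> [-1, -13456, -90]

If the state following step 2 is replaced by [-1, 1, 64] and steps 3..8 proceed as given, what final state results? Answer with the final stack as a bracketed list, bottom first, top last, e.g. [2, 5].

[-1, 13456, -90]

state after step 2 := [-1, 1, 64]
3. PUSH 52 -> [-1, 1, 64, 52]
4. ADD -> [-1, 1, 116]
5. DUP -> [-1, 1, 116, 116]
6. MUL -> [-1, 1, 13456]
7. MUL -> [-1, 13456]
8. PUSH -90 -> [-1, 13456, -90]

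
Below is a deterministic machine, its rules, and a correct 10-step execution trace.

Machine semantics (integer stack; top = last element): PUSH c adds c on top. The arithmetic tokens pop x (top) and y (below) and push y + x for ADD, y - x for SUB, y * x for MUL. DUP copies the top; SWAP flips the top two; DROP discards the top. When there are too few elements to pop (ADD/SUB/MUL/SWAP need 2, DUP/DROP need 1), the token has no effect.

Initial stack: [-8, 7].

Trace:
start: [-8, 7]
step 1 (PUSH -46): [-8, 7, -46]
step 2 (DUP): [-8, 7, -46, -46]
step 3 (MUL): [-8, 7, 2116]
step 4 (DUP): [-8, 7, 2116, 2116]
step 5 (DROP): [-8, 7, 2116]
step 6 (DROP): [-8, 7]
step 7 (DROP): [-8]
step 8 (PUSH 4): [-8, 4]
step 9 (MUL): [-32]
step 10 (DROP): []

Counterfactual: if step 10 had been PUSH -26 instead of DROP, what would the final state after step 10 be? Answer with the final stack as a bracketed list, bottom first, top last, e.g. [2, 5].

[-32, -26]

(re-executing from step 10 with the substitution; state before step 10: [-32])
step 10 (PUSH -26): [-32, -26]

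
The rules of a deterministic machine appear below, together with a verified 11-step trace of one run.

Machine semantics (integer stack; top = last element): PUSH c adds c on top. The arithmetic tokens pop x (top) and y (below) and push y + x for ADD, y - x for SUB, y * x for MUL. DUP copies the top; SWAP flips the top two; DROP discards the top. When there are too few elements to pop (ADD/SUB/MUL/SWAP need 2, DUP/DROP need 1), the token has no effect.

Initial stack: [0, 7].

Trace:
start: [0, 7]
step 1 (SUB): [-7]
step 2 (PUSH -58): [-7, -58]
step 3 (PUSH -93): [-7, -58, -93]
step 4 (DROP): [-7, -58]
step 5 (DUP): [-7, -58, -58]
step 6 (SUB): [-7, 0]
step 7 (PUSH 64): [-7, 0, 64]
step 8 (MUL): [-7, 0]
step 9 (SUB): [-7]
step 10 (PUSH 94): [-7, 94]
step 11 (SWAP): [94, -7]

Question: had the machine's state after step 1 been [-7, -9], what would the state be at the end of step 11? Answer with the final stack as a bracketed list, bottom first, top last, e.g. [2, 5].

state after step 1 := [-7, -9]
step 2 (PUSH -58): [-7, -9, -58]
step 3 (PUSH -93): [-7, -9, -58, -93]
step 4 (DROP): [-7, -9, -58]
step 5 (DUP): [-7, -9, -58, -58]
step 6 (SUB): [-7, -9, 0]
step 7 (PUSH 64): [-7, -9, 0, 64]
step 8 (MUL): [-7, -9, 0]
step 9 (SUB): [-7, -9]
step 10 (PUSH 94): [-7, -9, 94]
step 11 (SWAP): [-7, 94, -9]

[-7, 94, -9]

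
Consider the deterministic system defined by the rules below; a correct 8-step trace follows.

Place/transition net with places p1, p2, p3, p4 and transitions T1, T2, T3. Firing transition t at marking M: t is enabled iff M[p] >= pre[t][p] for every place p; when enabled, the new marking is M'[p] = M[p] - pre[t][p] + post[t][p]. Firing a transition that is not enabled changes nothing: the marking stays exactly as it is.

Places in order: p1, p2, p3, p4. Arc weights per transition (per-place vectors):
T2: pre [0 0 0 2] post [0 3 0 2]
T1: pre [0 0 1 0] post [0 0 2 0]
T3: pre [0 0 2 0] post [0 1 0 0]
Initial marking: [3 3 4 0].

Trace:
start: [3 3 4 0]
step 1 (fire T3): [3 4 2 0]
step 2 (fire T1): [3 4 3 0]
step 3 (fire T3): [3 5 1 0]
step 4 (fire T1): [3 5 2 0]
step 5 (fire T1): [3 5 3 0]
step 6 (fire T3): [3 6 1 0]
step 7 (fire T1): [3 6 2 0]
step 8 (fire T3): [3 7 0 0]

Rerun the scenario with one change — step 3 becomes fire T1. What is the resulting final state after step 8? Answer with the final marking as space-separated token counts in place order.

3 6 3 0

(re-executing from step 3 with the substitution; state before step 3: [3 4 3 0])
step 3 (fire T1): [3 4 4 0]
step 4 (fire T1): [3 4 5 0]
step 5 (fire T1): [3 4 6 0]
step 6 (fire T3): [3 5 4 0]
step 7 (fire T1): [3 5 5 0]
step 8 (fire T3): [3 6 3 0]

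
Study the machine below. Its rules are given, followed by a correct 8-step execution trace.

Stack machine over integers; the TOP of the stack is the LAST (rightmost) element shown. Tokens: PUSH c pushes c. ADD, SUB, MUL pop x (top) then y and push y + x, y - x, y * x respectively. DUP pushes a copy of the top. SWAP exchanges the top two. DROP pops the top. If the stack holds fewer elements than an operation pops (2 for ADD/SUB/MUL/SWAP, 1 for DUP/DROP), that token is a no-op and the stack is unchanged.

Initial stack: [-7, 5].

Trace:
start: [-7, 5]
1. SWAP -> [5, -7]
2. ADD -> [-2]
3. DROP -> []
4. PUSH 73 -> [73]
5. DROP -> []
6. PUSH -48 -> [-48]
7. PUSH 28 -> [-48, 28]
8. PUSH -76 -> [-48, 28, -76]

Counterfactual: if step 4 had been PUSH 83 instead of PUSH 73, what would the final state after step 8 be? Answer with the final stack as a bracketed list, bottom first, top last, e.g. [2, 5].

(re-executing from step 4 with the substitution; state before step 4: [])
4. PUSH 83 -> [83]
5. DROP -> []
6. PUSH -48 -> [-48]
7. PUSH 28 -> [-48, 28]
8. PUSH -76 -> [-48, 28, -76]

[-48, 28, -76]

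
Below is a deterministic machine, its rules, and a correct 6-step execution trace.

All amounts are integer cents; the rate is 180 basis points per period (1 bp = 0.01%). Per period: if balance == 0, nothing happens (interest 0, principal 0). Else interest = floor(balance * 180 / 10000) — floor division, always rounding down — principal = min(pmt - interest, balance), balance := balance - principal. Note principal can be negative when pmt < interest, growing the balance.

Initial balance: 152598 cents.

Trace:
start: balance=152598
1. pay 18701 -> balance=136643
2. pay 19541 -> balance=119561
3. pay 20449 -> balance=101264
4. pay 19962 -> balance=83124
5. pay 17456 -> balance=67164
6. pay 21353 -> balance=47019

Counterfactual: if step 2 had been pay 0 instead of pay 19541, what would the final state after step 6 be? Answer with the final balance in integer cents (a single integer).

68005

(re-executing from step 2 with the substitution; state before step 2: balance=136643)
2. pay 0 -> balance=139102
3. pay 20449 -> balance=121156
4. pay 19962 -> balance=103374
5. pay 17456 -> balance=87778
6. pay 21353 -> balance=68005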